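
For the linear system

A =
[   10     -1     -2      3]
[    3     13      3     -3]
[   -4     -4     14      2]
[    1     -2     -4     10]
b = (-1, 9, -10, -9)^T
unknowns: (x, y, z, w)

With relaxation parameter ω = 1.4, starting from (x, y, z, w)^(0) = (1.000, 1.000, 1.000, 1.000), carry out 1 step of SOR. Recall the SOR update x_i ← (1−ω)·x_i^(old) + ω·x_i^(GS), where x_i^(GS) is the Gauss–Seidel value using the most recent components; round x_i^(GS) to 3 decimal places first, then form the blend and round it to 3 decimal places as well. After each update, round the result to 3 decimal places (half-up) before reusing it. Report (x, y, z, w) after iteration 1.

Iteration 1:
  x: GS value = (-1 - (-1)·1.000 - (-2)·1.000 - (3)·1.000) / (10) = -0.100;  x ← (1−ω)·1.000 + ω·-0.100 = -0.540
  y: GS value = (9 - (3)·-0.540 - (3)·1.000 - (-3)·1.000) / (13) = 0.817;  y ← (1−ω)·1.000 + ω·0.817 = 0.744
  z: GS value = (-10 - (-4)·-0.540 - (-4)·0.744 - (2)·1.000) / (14) = -0.799;  z ← (1−ω)·1.000 + ω·-0.799 = -1.519
  w: GS value = (-9 - (1)·-0.540 - (-2)·0.744 - (-4)·-1.519) / (10) = -1.305;  w ← (1−ω)·1.000 + ω·-1.305 = -2.227

(-0.540, 0.744, -1.519, -2.227)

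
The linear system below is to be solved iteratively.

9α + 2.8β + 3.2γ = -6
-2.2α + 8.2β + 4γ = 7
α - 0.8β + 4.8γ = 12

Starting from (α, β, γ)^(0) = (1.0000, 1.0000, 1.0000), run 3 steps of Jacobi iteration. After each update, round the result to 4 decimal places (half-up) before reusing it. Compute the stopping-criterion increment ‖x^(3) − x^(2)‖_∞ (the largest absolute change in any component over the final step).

Iteration 1:
  α = (-6 - (2.8)·1.0000 - (3.2)·1.0000) / (9) = -1.3333
  β = (7 - (-2.2)·1.0000 - (4)·1.0000) / (8.2) = 0.6341
  γ = (12 - (1)·1.0000 - (-0.8)·1.0000) / (4.8) = 2.4583
Iteration 2:
  α = (-6 - (2.8)·0.6341 - (3.2)·2.4583) / (9) = -1.7380
  β = (7 - (-2.2)·-1.3333 - (4)·2.4583) / (8.2) = -0.7032
  γ = (12 - (1)·-1.3333 - (-0.8)·0.6341) / (4.8) = 2.8835
Iteration 3:
  α = (-6 - (2.8)·-0.7032 - (3.2)·2.8835) / (9) = -1.4731
  β = (7 - (-2.2)·-1.7380 - (4)·2.8835) / (8.2) = -1.0192
  γ = (12 - (1)·-1.7380 - (-0.8)·-0.7032) / (4.8) = 2.7449
Change: (0.2649, -0.3160, -0.1386) → max |·| = 0.3160

0.3160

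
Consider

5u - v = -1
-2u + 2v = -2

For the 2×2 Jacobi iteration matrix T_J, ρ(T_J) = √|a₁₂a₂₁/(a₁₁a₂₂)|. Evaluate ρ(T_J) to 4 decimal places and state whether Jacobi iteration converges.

0.4472

a₁₂a₂₁/(a₁₁a₂₂) = (-1)·(-2) / ((5)·(2)) = 0.200000
ρ = √|0.200000| = √0.200000 = 0.4472
ρ < 1, so Jacobi converges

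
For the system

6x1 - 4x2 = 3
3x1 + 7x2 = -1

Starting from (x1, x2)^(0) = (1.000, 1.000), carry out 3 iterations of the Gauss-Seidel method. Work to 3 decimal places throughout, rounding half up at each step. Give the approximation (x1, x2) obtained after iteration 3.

Iteration 1:
  x1 = (3 - (-4)·1.000) / (6) = 1.167
  x2 = (-1 - (3)·1.167) / (7) = -0.643
Iteration 2:
  x1 = (3 - (-4)·-0.643) / (6) = 0.071
  x2 = (-1 - (3)·0.071) / (7) = -0.173
Iteration 3:
  x1 = (3 - (-4)·-0.173) / (6) = 0.385
  x2 = (-1 - (3)·0.385) / (7) = -0.308

(0.385, -0.308)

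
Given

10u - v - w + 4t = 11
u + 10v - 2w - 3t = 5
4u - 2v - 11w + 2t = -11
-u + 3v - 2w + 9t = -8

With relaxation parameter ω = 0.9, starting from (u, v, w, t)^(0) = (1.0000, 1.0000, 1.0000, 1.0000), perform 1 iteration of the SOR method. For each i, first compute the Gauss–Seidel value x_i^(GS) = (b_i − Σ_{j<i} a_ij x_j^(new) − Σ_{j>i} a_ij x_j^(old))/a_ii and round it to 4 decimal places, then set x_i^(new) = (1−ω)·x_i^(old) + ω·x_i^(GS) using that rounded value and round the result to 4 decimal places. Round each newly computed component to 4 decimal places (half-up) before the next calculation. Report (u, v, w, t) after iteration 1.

(0.9100, 0.9181, 1.3112, -0.6222)

Iteration 1:
  u: GS value = (11 - (-1)·1.0000 - (-1)·1.0000 - (4)·1.0000) / (10) = 0.9000;  u ← (1−ω)·1.0000 + ω·0.9000 = 0.9100
  v: GS value = (5 - (1)·0.9100 - (-2)·1.0000 - (-3)·1.0000) / (10) = 0.9090;  v ← (1−ω)·1.0000 + ω·0.9090 = 0.9181
  w: GS value = (-11 - (4)·0.9100 - (-2)·0.9181 - (2)·1.0000) / (-11) = 1.3458;  w ← (1−ω)·1.0000 + ω·1.3458 = 1.3112
  t: GS value = (-8 - (-1)·0.9100 - (3)·0.9181 - (-2)·1.3112) / (9) = -0.8024;  t ← (1−ω)·1.0000 + ω·-0.8024 = -0.6222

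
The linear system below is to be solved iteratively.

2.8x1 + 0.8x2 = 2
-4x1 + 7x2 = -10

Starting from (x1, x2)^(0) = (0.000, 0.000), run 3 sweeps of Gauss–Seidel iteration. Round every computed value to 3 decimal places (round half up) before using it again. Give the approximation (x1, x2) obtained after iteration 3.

Iteration 1:
  x1 = (2 - (0.8)·0.000) / (2.8) = 0.714
  x2 = (-10 - (-4)·0.714) / (7) = -1.021
Iteration 2:
  x1 = (2 - (0.8)·-1.021) / (2.8) = 1.006
  x2 = (-10 - (-4)·1.006) / (7) = -0.854
Iteration 3:
  x1 = (2 - (0.8)·-0.854) / (2.8) = 0.958
  x2 = (-10 - (-4)·0.958) / (7) = -0.881

(0.958, -0.881)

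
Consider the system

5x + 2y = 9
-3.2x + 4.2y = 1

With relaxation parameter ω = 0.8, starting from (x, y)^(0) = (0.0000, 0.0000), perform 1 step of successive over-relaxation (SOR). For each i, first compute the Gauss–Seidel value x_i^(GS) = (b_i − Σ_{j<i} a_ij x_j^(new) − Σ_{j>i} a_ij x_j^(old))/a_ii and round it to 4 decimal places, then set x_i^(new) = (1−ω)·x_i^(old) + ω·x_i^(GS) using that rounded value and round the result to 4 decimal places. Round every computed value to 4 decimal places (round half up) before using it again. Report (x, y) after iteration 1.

(1.4400, 1.0682)

Iteration 1:
  x: GS value = (9 - (2)·0.0000) / (5) = 1.8000;  x ← (1−ω)·0.0000 + ω·1.8000 = 1.4400
  y: GS value = (1 - (-3.2)·1.4400) / (4.2) = 1.3352;  y ← (1−ω)·0.0000 + ω·1.3352 = 1.0682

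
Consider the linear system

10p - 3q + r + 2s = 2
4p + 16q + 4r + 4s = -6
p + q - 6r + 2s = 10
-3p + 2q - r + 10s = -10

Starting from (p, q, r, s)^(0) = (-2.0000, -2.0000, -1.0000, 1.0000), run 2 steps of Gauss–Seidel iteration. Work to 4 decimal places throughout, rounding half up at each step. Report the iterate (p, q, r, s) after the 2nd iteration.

Iteration 1:
  p = (2 - (-3)·-2.0000 - (1)·-1.0000 - (2)·1.0000) / (10) = -0.5000
  q = (-6 - (4)·-0.5000 - (4)·-1.0000 - (4)·1.0000) / (16) = -0.2500
  r = (10 - (1)·-0.5000 - (1)·-0.2500 - (2)·1.0000) / (-6) = -1.4583
  s = (-10 - (-3)·-0.5000 - (2)·-0.2500 - (-1)·-1.4583) / (10) = -1.2458
Iteration 2:
  p = (2 - (-3)·-0.2500 - (1)·-1.4583 - (2)·-1.2458) / (10) = 0.5200
  q = (-6 - (4)·0.5200 - (4)·-1.4583 - (4)·-1.2458) / (16) = 0.1710
  r = (10 - (1)·0.5200 - (1)·0.1710 - (2)·-1.2458) / (-6) = -1.9668
  s = (-10 - (-3)·0.5200 - (2)·0.1710 - (-1)·-1.9668) / (10) = -1.0749

(0.5200, 0.1710, -1.9668, -1.0749)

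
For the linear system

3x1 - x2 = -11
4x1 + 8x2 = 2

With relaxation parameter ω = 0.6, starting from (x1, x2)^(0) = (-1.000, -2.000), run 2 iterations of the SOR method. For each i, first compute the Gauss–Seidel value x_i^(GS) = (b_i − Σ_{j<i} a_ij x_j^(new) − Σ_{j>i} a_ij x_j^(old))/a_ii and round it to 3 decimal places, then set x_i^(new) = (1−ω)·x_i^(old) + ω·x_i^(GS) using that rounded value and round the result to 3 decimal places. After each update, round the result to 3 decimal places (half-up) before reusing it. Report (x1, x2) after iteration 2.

(-3.350, 1.255)

Iteration 1:
  x1: GS value = (-11 - (-1)·-2.000) / (3) = -4.333;  x1 ← (1−ω)·-1.000 + ω·-4.333 = -3.000
  x2: GS value = (2 - (4)·-3.000) / (8) = 1.750;  x2 ← (1−ω)·-2.000 + ω·1.750 = 0.250
Iteration 2:
  x1: GS value = (-11 - (-1)·0.250) / (3) = -3.583;  x1 ← (1−ω)·-3.000 + ω·-3.583 = -3.350
  x2: GS value = (2 - (4)·-3.350) / (8) = 1.925;  x2 ← (1−ω)·0.250 + ω·1.925 = 1.255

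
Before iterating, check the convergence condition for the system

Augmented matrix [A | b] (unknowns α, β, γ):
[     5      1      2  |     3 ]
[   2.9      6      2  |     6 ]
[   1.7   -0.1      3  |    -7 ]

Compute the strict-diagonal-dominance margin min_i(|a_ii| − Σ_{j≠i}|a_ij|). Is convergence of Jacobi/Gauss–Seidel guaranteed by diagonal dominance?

1.1

row 1: |5| − (1+2) = 2
row 2: |6| − (2.9+2) = 1.1
row 3: |3| − (1.7+0.1) = 1.2
minimum over rows = 1.1 → strictly diagonally dominant (convergence guaranteed)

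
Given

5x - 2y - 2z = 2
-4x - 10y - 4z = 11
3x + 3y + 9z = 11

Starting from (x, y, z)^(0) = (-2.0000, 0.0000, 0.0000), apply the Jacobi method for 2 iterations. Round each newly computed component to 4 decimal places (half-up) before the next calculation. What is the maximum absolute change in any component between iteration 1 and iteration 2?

Iteration 1:
  x = (2 - (-2)·0.0000 - (-2)·0.0000) / (5) = 0.4000
  y = (11 - (-4)·-2.0000 - (-4)·0.0000) / (-10) = -0.3000
  z = (11 - (3)·-2.0000 - (3)·0.0000) / (9) = 1.8889
Iteration 2:
  x = (2 - (-2)·-0.3000 - (-2)·1.8889) / (5) = 1.0356
  y = (11 - (-4)·0.4000 - (-4)·1.8889) / (-10) = -2.0156
  z = (11 - (3)·0.4000 - (3)·-0.3000) / (9) = 1.1889
Change: (0.6356, -1.7156, -0.7000) → max |·| = 1.7156

1.7156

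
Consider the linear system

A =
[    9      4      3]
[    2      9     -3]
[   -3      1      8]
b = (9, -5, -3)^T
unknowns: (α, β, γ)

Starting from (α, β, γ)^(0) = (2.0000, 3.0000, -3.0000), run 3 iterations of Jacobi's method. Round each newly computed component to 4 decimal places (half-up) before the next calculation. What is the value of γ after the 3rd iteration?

Iteration 1:
  α = (9 - (4)·3.0000 - (3)·-3.0000) / (9) = 0.6667
  β = (-5 - (2)·2.0000 - (-3)·-3.0000) / (9) = -2.0000
  γ = (-3 - (-3)·2.0000 - (1)·3.0000) / (8) = 0.0000
Iteration 2:
  α = (9 - (4)·-2.0000 - (3)·0.0000) / (9) = 1.8889
  β = (-5 - (2)·0.6667 - (-3)·0.0000) / (9) = -0.7037
  γ = (-3 - (-3)·0.6667 - (1)·-2.0000) / (8) = 0.1250
Iteration 3:
  α = (9 - (4)·-0.7037 - (3)·0.1250) / (9) = 1.2711
  β = (-5 - (2)·1.8889 - (-3)·0.1250) / (9) = -0.9336
  γ = (-3 - (-3)·1.8889 - (1)·-0.7037) / (8) = 0.4213

0.4213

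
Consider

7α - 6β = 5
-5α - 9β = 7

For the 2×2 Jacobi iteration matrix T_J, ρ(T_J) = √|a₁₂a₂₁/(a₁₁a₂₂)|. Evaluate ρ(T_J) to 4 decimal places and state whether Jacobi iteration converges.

0.6901

a₁₂a₂₁/(a₁₁a₂₂) = (-6)·(-5) / ((7)·(-9)) = -0.476190
ρ = √|-0.476190| = √0.476190 = 0.6901
ρ < 1, so Jacobi converges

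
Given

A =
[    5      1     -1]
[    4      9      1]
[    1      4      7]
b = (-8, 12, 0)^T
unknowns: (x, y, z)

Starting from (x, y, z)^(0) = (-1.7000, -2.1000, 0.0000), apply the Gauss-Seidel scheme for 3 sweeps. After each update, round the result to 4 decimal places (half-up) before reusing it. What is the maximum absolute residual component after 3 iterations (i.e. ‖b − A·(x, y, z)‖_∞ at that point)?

Iteration 1:
  x = (-8 - (1)·-2.1000 - (-1)·0.0000) / (5) = -1.1800
  y = (12 - (4)·-1.1800 - (1)·0.0000) / (9) = 1.8578
  z = (0 - (1)·-1.1800 - (4)·1.8578) / (7) = -0.8930
Iteration 2:
  x = (-8 - (1)·1.8578 - (-1)·-0.8930) / (5) = -2.1502
  y = (12 - (4)·-2.1502 - (1)·-0.8930) / (9) = 2.3882
  z = (0 - (1)·-2.1502 - (4)·2.3882) / (7) = -1.0575
Iteration 3:
  x = (-8 - (1)·2.3882 - (-1)·-1.0575) / (5) = -2.2891
  y = (12 - (4)·-2.2891 - (1)·-1.0575) / (9) = 2.4682
  z = (0 - (1)·-2.2891 - (4)·2.4682) / (7) = -1.0834
Residual b − A·x = (-0.1061, 0.0260, 0.0001); ∞-norm = 0.1061

0.1061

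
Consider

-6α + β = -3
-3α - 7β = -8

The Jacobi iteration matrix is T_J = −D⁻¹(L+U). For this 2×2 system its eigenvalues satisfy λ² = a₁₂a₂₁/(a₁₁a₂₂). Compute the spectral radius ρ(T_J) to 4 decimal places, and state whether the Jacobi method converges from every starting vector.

a₁₂a₂₁/(a₁₁a₂₂) = (1)·(-3) / ((-6)·(-7)) = -0.071429
ρ = √|-0.071429| = √0.071429 = 0.2673
ρ < 1, so Jacobi converges

0.2673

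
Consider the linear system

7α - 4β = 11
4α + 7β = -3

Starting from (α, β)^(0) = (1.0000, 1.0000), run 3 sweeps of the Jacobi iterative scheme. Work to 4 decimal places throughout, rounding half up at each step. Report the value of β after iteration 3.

Iteration 1:
  α = (11 - (-4)·1.0000) / (7) = 2.1429
  β = (-3 - (4)·1.0000) / (7) = -1.0000
Iteration 2:
  α = (11 - (-4)·-1.0000) / (7) = 1.0000
  β = (-3 - (4)·2.1429) / (7) = -1.6531
Iteration 3:
  α = (11 - (-4)·-1.6531) / (7) = 0.6268
  β = (-3 - (4)·1.0000) / (7) = -1.0000

-1.0000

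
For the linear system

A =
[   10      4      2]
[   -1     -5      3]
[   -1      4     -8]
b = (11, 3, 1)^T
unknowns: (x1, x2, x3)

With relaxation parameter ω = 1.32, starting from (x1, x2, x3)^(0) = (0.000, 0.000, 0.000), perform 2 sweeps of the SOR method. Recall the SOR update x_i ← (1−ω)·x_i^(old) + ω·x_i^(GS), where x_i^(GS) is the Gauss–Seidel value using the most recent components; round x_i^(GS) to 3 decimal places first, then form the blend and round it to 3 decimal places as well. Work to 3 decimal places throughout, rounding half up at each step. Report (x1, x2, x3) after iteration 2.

Iteration 1:
  x1: GS value = (11 - (4)·0.000 - (2)·0.000) / (10) = 1.100;  x1 ← (1−ω)·0.000 + ω·1.100 = 1.452
  x2: GS value = (3 - (-1)·1.452 - (3)·0.000) / (-5) = -0.890;  x2 ← (1−ω)·0.000 + ω·-0.890 = -1.175
  x3: GS value = (1 - (-1)·1.452 - (4)·-1.175) / (-8) = -0.894;  x3 ← (1−ω)·0.000 + ω·-0.894 = -1.180
Iteration 2:
  x1: GS value = (11 - (4)·-1.175 - (2)·-1.180) / (10) = 1.806;  x1 ← (1−ω)·1.452 + ω·1.806 = 1.919
  x2: GS value = (3 - (-1)·1.919 - (3)·-1.180) / (-5) = -1.692;  x2 ← (1−ω)·-1.175 + ω·-1.692 = -1.857
  x3: GS value = (1 - (-1)·1.919 - (4)·-1.857) / (-8) = -1.293;  x3 ← (1−ω)·-1.180 + ω·-1.293 = -1.329

(1.919, -1.857, -1.329)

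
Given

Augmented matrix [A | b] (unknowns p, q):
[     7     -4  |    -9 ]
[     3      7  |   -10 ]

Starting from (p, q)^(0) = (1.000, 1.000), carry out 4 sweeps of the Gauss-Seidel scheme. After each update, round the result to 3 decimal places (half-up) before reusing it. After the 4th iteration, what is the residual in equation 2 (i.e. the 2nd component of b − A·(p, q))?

Iteration 1:
  p = (-9 - (-4)·1.000) / (7) = -0.714
  q = (-10 - (3)·-0.714) / (7) = -1.123
Iteration 2:
  p = (-9 - (-4)·-1.123) / (7) = -1.927
  q = (-10 - (3)·-1.927) / (7) = -0.603
Iteration 3:
  p = (-9 - (-4)·-0.603) / (7) = -1.630
  q = (-10 - (3)·-1.630) / (7) = -0.730
Iteration 4:
  p = (-9 - (-4)·-0.730) / (7) = -1.703
  q = (-10 - (3)·-1.703) / (7) = -0.699
Residual b − A·x = (0.125, 0.002)

0.002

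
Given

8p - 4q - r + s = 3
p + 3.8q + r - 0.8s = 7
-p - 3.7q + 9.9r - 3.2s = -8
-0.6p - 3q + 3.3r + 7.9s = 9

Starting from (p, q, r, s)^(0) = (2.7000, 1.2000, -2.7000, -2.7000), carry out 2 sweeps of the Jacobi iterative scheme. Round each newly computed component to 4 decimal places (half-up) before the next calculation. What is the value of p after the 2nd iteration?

Iteration 1:
  p = (3 - (-4)·1.2000 - (-1)·-2.7000 - (1)·-2.7000) / (8) = 0.9750
  q = (7 - (1)·2.7000 - (1)·-2.7000 - (-0.8)·-2.7000) / (3.8) = 1.2737
  r = (-8 - (-1)·2.7000 - (-3.7)·1.2000 - (-3.2)·-2.7000) / (9.9) = -0.9596
  s = (9 - (-0.6)·2.7000 - (-3)·1.2000 - (3.3)·-2.7000) / (7.9) = 2.9278
Iteration 2:
  p = (3 - (-4)·1.2737 - (-1)·-0.9596 - (1)·2.9278) / (8) = 0.5259
  q = (7 - (1)·0.9750 - (1)·-0.9596 - (-0.8)·2.9278) / (3.8) = 2.4544
  r = (-8 - (-1)·0.9750 - (-3.7)·1.2737 - (-3.2)·2.9278) / (9.9) = 0.7128
  s = (9 - (-0.6)·0.9750 - (-3)·1.2737 - (3.3)·-0.9596) / (7.9) = 2.0978

0.5259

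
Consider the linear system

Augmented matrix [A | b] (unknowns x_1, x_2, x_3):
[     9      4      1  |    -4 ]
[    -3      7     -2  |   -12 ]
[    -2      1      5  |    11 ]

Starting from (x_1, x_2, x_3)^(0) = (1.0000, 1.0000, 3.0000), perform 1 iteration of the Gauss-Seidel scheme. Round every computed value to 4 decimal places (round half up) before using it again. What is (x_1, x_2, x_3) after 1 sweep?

(-1.2222, -1.3809, 1.9873)

Iteration 1:
  x_1 = (-4 - (4)·1.0000 - (1)·3.0000) / (9) = -1.2222
  x_2 = (-12 - (-3)·-1.2222 - (-2)·3.0000) / (7) = -1.3809
  x_3 = (11 - (-2)·-1.2222 - (1)·-1.3809) / (5) = 1.9873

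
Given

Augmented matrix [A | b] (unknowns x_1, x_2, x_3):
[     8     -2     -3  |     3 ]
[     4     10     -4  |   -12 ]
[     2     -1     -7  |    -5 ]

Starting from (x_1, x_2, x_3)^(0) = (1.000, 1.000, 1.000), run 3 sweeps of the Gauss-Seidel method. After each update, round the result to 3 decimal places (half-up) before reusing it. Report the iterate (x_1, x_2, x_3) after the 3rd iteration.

(0.514, -1.008, 1.005)

Iteration 1:
  x_1 = (3 - (-2)·1.000 - (-3)·1.000) / (8) = 1.000
  x_2 = (-12 - (4)·1.000 - (-4)·1.000) / (10) = -1.200
  x_3 = (-5 - (2)·1.000 - (-1)·-1.200) / (-7) = 1.171
Iteration 2:
  x_1 = (3 - (-2)·-1.200 - (-3)·1.171) / (8) = 0.514
  x_2 = (-12 - (4)·0.514 - (-4)·1.171) / (10) = -0.937
  x_3 = (-5 - (2)·0.514 - (-1)·-0.937) / (-7) = 0.995
Iteration 3:
  x_1 = (3 - (-2)·-0.937 - (-3)·0.995) / (8) = 0.514
  x_2 = (-12 - (4)·0.514 - (-4)·0.995) / (10) = -1.008
  x_3 = (-5 - (2)·0.514 - (-1)·-1.008) / (-7) = 1.005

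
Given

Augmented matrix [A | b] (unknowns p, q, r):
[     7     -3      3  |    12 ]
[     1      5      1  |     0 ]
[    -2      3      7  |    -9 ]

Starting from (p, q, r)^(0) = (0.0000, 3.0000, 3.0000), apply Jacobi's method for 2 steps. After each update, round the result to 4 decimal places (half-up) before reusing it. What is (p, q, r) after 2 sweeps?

(2.5592, 0.1714, -0.5388)

Iteration 1:
  p = (12 - (-3)·3.0000 - (3)·3.0000) / (7) = 1.7143
  q = (0 - (1)·0.0000 - (1)·3.0000) / (5) = -0.6000
  r = (-9 - (-2)·0.0000 - (3)·3.0000) / (7) = -2.5714
Iteration 2:
  p = (12 - (-3)·-0.6000 - (3)·-2.5714) / (7) = 2.5592
  q = (0 - (1)·1.7143 - (1)·-2.5714) / (5) = 0.1714
  r = (-9 - (-2)·1.7143 - (3)·-0.6000) / (7) = -0.5388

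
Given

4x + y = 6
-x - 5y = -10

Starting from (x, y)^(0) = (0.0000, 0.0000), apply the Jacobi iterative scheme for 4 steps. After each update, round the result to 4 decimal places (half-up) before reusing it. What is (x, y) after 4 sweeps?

Iteration 1:
  x = (6 - (1)·0.0000) / (4) = 1.5000
  y = (-10 - (-1)·0.0000) / (-5) = 2.0000
Iteration 2:
  x = (6 - (1)·2.0000) / (4) = 1.0000
  y = (-10 - (-1)·1.5000) / (-5) = 1.7000
Iteration 3:
  x = (6 - (1)·1.7000) / (4) = 1.0750
  y = (-10 - (-1)·1.0000) / (-5) = 1.8000
Iteration 4:
  x = (6 - (1)·1.8000) / (4) = 1.0500
  y = (-10 - (-1)·1.0750) / (-5) = 1.7850

(1.0500, 1.7850)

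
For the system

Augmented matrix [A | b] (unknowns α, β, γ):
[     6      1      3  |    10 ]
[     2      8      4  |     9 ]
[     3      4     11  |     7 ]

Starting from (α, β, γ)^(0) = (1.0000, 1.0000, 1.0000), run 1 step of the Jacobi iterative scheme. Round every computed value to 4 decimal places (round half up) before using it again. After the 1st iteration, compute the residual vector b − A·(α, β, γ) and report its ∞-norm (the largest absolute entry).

Iteration 1:
  α = (10 - (1)·1.0000 - (3)·1.0000) / (6) = 1.0000
  β = (9 - (2)·1.0000 - (4)·1.0000) / (8) = 0.3750
  γ = (7 - (3)·1.0000 - (4)·1.0000) / (11) = 0.0000
Residual b − A·x = (3.6250, 4.0000, 2.5000); ∞-norm = 4.0000

4.0000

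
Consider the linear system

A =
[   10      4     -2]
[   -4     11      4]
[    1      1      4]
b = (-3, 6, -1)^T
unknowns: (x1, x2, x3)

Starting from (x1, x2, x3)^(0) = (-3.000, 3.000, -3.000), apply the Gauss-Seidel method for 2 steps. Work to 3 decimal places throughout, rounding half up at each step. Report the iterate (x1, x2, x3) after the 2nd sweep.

(-0.638, 0.293, -0.164)

Iteration 1:
  x1 = (-3 - (4)·3.000 - (-2)·-3.000) / (10) = -2.100
  x2 = (6 - (-4)·-2.100 - (4)·-3.000) / (11) = 0.873
  x3 = (-1 - (1)·-2.100 - (1)·0.873) / (4) = 0.057
Iteration 2:
  x1 = (-3 - (4)·0.873 - (-2)·0.057) / (10) = -0.638
  x2 = (6 - (-4)·-0.638 - (4)·0.057) / (11) = 0.293
  x3 = (-1 - (1)·-0.638 - (1)·0.293) / (4) = -0.164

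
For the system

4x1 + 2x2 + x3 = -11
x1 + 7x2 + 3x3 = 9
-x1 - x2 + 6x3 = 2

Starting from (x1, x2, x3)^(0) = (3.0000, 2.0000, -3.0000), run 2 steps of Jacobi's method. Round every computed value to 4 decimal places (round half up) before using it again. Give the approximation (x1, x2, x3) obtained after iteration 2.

Iteration 1:
  x1 = (-11 - (2)·2.0000 - (1)·-3.0000) / (4) = -3.0000
  x2 = (9 - (1)·3.0000 - (3)·-3.0000) / (7) = 2.1429
  x3 = (2 - (-1)·3.0000 - (-1)·2.0000) / (6) = 1.1667
Iteration 2:
  x1 = (-11 - (2)·2.1429 - (1)·1.1667) / (4) = -4.1131
  x2 = (9 - (1)·-3.0000 - (3)·1.1667) / (7) = 1.2143
  x3 = (2 - (-1)·-3.0000 - (-1)·2.1429) / (6) = 0.1905

(-4.1131, 1.2143, 0.1905)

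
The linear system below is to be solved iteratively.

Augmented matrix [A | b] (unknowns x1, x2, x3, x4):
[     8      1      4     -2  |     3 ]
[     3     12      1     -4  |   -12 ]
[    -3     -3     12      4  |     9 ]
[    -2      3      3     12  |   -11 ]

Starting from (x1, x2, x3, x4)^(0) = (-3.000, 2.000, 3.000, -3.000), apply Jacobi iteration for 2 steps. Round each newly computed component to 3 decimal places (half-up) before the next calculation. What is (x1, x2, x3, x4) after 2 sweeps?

(-0.854, -1.483, 0.733, -1.271)

Iteration 1:
  x1 = (3 - (1)·2.000 - (4)·3.000 - (-2)·-3.000) / (8) = -2.125
  x2 = (-12 - (3)·-3.000 - (1)·3.000 - (-4)·-3.000) / (12) = -1.500
  x3 = (9 - (-3)·-3.000 - (-3)·2.000 - (4)·-3.000) / (12) = 1.500
  x4 = (-11 - (-2)·-3.000 - (3)·2.000 - (3)·3.000) / (12) = -2.667
Iteration 2:
  x1 = (3 - (1)·-1.500 - (4)·1.500 - (-2)·-2.667) / (8) = -0.854
  x2 = (-12 - (3)·-2.125 - (1)·1.500 - (-4)·-2.667) / (12) = -1.483
  x3 = (9 - (-3)·-2.125 - (-3)·-1.500 - (4)·-2.667) / (12) = 0.733
  x4 = (-11 - (-2)·-2.125 - (3)·-1.500 - (3)·1.500) / (12) = -1.271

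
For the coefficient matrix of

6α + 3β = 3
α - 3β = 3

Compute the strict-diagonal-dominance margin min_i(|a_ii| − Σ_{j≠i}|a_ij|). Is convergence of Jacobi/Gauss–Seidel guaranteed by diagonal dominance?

row 1: |6| − (3) = 3
row 2: |-3| − (1) = 2
minimum over rows = 2 → strictly diagonally dominant (convergence guaranteed)

2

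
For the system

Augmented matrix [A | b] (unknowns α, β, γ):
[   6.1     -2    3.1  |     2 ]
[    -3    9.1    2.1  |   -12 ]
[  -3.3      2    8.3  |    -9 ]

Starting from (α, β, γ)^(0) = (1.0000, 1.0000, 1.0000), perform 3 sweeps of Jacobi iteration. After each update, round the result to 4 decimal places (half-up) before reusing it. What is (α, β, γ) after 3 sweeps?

Iteration 1:
  α = (2 - (-2)·1.0000 - (3.1)·1.0000) / (6.1) = 0.1475
  β = (-12 - (-3)·1.0000 - (2.1)·1.0000) / (9.1) = -1.2198
  γ = (-9 - (-3.3)·1.0000 - (2)·1.0000) / (8.3) = -0.9277
Iteration 2:
  α = (2 - (-2)·-1.2198 - (3.1)·-0.9277) / (6.1) = 0.3994
  β = (-12 - (-3)·0.1475 - (2.1)·-0.9277) / (9.1) = -1.0560
  γ = (-9 - (-3.3)·0.1475 - (2)·-1.2198) / (8.3) = -0.7318
Iteration 3:
  α = (2 - (-2)·-1.0560 - (3.1)·-0.7318) / (6.1) = 0.3535
  β = (-12 - (-3)·0.3994 - (2.1)·-0.7318) / (9.1) = -1.0181
  γ = (-9 - (-3.3)·0.3994 - (2)·-1.0560) / (8.3) = -0.6711

(0.3535, -1.0181, -0.6711)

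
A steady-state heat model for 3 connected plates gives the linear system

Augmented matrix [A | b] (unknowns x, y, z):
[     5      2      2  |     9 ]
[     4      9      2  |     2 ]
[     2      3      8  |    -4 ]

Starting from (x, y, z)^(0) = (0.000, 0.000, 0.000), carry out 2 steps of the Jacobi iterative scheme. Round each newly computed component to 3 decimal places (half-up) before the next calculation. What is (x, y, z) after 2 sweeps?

Iteration 1:
  x = (9 - (2)·0.000 - (2)·0.000) / (5) = 1.800
  y = (2 - (4)·0.000 - (2)·0.000) / (9) = 0.222
  z = (-4 - (2)·0.000 - (3)·0.000) / (8) = -0.500
Iteration 2:
  x = (9 - (2)·0.222 - (2)·-0.500) / (5) = 1.911
  y = (2 - (4)·1.800 - (2)·-0.500) / (9) = -0.467
  z = (-4 - (2)·1.800 - (3)·0.222) / (8) = -1.033

(1.911, -0.467, -1.033)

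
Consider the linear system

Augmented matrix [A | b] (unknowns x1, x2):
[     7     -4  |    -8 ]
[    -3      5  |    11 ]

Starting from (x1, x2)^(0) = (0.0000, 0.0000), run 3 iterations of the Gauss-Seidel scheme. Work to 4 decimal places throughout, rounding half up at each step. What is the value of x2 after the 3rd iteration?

Iteration 1:
  x1 = (-8 - (-4)·0.0000) / (7) = -1.1429
  x2 = (11 - (-3)·-1.1429) / (5) = 1.5143
Iteration 2:
  x1 = (-8 - (-4)·1.5143) / (7) = -0.2775
  x2 = (11 - (-3)·-0.2775) / (5) = 2.0335
Iteration 3:
  x1 = (-8 - (-4)·2.0335) / (7) = 0.0191
  x2 = (11 - (-3)·0.0191) / (5) = 2.2115

2.2115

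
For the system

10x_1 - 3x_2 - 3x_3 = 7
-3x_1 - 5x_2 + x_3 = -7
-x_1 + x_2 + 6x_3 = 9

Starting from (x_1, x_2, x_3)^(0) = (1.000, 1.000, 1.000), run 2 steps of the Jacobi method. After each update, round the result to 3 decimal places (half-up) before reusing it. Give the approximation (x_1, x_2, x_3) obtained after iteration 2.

(1.450, 0.920, 1.550)

Iteration 1:
  x_1 = (7 - (-3)·1.000 - (-3)·1.000) / (10) = 1.300
  x_2 = (-7 - (-3)·1.000 - (1)·1.000) / (-5) = 1.000
  x_3 = (9 - (-1)·1.000 - (1)·1.000) / (6) = 1.500
Iteration 2:
  x_1 = (7 - (-3)·1.000 - (-3)·1.500) / (10) = 1.450
  x_2 = (-7 - (-3)·1.300 - (1)·1.500) / (-5) = 0.920
  x_3 = (9 - (-1)·1.300 - (1)·1.000) / (6) = 1.550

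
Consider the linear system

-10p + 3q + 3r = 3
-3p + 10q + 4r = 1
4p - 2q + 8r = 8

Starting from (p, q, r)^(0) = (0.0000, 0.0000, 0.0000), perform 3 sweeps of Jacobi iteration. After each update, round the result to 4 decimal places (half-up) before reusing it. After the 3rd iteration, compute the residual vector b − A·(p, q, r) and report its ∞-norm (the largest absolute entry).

Iteration 1:
  p = (3 - (3)·0.0000 - (3)·0.0000) / (-10) = -0.3000
  q = (1 - (-3)·0.0000 - (4)·0.0000) / (10) = 0.1000
  r = (8 - (4)·0.0000 - (-2)·0.0000) / (8) = 1.0000
Iteration 2:
  p = (3 - (3)·0.1000 - (3)·1.0000) / (-10) = 0.0300
  q = (1 - (-3)·-0.3000 - (4)·1.0000) / (10) = -0.3900
  r = (8 - (4)·-0.3000 - (-2)·0.1000) / (8) = 1.1750
Iteration 3:
  p = (3 - (3)·-0.3900 - (3)·1.1750) / (-10) = -0.0645
  q = (1 - (-3)·0.0300 - (4)·1.1750) / (10) = -0.3610
  r = (8 - (4)·0.0300 - (-2)·-0.3900) / (8) = 0.8875
Residual b − A·x = (0.7755, 0.8665, 0.4360); ∞-norm = 0.8665

0.8665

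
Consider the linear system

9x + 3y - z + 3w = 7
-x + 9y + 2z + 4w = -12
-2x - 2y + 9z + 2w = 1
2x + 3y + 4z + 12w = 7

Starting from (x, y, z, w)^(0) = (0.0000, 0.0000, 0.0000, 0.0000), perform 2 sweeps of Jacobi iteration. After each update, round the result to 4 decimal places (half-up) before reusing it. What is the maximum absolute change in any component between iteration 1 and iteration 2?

Iteration 1:
  x = (7 - (3)·0.0000 - (-1)·0.0000 - (3)·0.0000) / (9) = 0.7778
  y = (-12 - (-1)·0.0000 - (2)·0.0000 - (4)·0.0000) / (9) = -1.3333
  z = (1 - (-2)·0.0000 - (-2)·0.0000 - (2)·0.0000) / (9) = 0.1111
  w = (7 - (2)·0.0000 - (3)·0.0000 - (4)·0.0000) / (12) = 0.5833
Iteration 2:
  x = (7 - (3)·-1.3333 - (-1)·0.1111 - (3)·0.5833) / (9) = 1.0401
  y = (-12 - (-1)·0.7778 - (2)·0.1111 - (4)·0.5833) / (9) = -1.5308
  z = (1 - (-2)·0.7778 - (-2)·-1.3333 - (2)·0.5833) / (9) = -0.1420
  w = (7 - (2)·0.7778 - (3)·-1.3333 - (4)·0.1111) / (12) = 0.7500
Change: (0.2623, -0.1975, -0.2531, 0.1667) → max |·| = 0.2623

0.2623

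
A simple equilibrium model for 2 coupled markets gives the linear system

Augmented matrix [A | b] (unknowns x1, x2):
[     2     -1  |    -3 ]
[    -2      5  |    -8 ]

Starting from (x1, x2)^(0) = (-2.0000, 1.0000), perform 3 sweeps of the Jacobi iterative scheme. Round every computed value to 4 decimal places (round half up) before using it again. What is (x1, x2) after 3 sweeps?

Iteration 1:
  x1 = (-3 - (-1)·1.0000) / (2) = -1.0000
  x2 = (-8 - (-2)·-2.0000) / (5) = -2.4000
Iteration 2:
  x1 = (-3 - (-1)·-2.4000) / (2) = -2.7000
  x2 = (-8 - (-2)·-1.0000) / (5) = -2.0000
Iteration 3:
  x1 = (-3 - (-1)·-2.0000) / (2) = -2.5000
  x2 = (-8 - (-2)·-2.7000) / (5) = -2.6800

(-2.5000, -2.6800)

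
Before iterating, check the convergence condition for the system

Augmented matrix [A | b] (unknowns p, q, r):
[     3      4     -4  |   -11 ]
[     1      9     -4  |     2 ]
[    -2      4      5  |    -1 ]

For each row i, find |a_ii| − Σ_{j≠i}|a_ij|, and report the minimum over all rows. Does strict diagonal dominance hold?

-5

row 1: |3| − (4+4) = -5
row 2: |9| − (1+4) = 4
row 3: |5| − (2+4) = -1
minimum over rows = -5 → not strictly diagonally dominant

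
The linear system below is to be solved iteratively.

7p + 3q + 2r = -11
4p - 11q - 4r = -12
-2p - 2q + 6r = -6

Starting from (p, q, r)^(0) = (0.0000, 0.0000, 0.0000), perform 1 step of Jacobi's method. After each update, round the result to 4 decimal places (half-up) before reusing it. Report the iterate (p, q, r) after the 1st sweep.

Iteration 1:
  p = (-11 - (3)·0.0000 - (2)·0.0000) / (7) = -1.5714
  q = (-12 - (4)·0.0000 - (-4)·0.0000) / (-11) = 1.0909
  r = (-6 - (-2)·0.0000 - (-2)·0.0000) / (6) = -1.0000

(-1.5714, 1.0909, -1.0000)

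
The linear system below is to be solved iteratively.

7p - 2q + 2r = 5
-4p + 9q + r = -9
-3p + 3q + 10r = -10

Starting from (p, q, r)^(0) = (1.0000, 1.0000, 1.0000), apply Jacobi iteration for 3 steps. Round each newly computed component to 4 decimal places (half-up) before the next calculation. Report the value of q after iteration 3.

-0.5751

Iteration 1:
  p = (5 - (-2)·1.0000 - (2)·1.0000) / (7) = 0.7143
  q = (-9 - (-4)·1.0000 - (1)·1.0000) / (9) = -0.6667
  r = (-10 - (-3)·1.0000 - (3)·1.0000) / (10) = -1.0000
Iteration 2:
  p = (5 - (-2)·-0.6667 - (2)·-1.0000) / (7) = 0.8095
  q = (-9 - (-4)·0.7143 - (1)·-1.0000) / (9) = -0.5714
  r = (-10 - (-3)·0.7143 - (3)·-0.6667) / (10) = -0.5857
Iteration 3:
  p = (5 - (-2)·-0.5714 - (2)·-0.5857) / (7) = 0.7184
  q = (-9 - (-4)·0.8095 - (1)·-0.5857) / (9) = -0.5751
  r = (-10 - (-3)·0.8095 - (3)·-0.5714) / (10) = -0.5857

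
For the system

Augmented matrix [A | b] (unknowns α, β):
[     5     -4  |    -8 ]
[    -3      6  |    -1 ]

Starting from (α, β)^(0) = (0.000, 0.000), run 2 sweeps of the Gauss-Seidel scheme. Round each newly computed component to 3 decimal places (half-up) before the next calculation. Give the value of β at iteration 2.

-1.354

Iteration 1:
  α = (-8 - (-4)·0.000) / (5) = -1.600
  β = (-1 - (-3)·-1.600) / (6) = -0.967
Iteration 2:
  α = (-8 - (-4)·-0.967) / (5) = -2.374
  β = (-1 - (-3)·-2.374) / (6) = -1.354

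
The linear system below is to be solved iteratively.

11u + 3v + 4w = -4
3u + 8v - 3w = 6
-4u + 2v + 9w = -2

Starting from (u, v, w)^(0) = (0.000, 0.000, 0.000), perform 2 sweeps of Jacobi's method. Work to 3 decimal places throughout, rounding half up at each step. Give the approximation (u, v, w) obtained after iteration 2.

(-0.487, 0.803, -0.551)

Iteration 1:
  u = (-4 - (3)·0.000 - (4)·0.000) / (11) = -0.364
  v = (6 - (3)·0.000 - (-3)·0.000) / (8) = 0.750
  w = (-2 - (-4)·0.000 - (2)·0.000) / (9) = -0.222
Iteration 2:
  u = (-4 - (3)·0.750 - (4)·-0.222) / (11) = -0.487
  v = (6 - (3)·-0.364 - (-3)·-0.222) / (8) = 0.803
  w = (-2 - (-4)·-0.364 - (2)·0.750) / (9) = -0.551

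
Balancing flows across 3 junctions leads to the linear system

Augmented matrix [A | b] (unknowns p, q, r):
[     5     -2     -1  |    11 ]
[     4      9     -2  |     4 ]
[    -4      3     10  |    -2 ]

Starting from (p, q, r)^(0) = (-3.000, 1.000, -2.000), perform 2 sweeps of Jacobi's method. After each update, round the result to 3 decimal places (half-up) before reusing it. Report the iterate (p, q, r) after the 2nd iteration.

(2.393, -0.911, 0.280)

Iteration 1:
  p = (11 - (-2)·1.000 - (-1)·-2.000) / (5) = 2.200
  q = (4 - (4)·-3.000 - (-2)·-2.000) / (9) = 1.333
  r = (-2 - (-4)·-3.000 - (3)·1.000) / (10) = -1.700
Iteration 2:
  p = (11 - (-2)·1.333 - (-1)·-1.700) / (5) = 2.393
  q = (4 - (4)·2.200 - (-2)·-1.700) / (9) = -0.911
  r = (-2 - (-4)·2.200 - (3)·1.333) / (10) = 0.280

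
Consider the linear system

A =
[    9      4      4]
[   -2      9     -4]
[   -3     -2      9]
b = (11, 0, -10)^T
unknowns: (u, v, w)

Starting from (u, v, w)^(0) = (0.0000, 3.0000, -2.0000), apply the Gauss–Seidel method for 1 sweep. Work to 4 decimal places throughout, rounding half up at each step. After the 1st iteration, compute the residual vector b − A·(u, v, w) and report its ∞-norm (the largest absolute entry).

Iteration 1:
  u = (11 - (4)·3.0000 - (4)·-2.0000) / (9) = 0.7778
  v = (0 - (-2)·0.7778 - (-4)·-2.0000) / (9) = -0.7160
  w = (-10 - (-3)·0.7778 - (-2)·-0.7160) / (9) = -1.0110
Residual b − A·x = (10.9078, 3.9556, 0.0004); ∞-norm = 10.9078

10.9078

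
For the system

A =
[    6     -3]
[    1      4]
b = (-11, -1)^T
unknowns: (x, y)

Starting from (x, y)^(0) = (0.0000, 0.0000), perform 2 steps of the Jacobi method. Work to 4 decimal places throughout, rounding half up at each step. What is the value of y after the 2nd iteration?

Iteration 1:
  x = (-11 - (-3)·0.0000) / (6) = -1.8333
  y = (-1 - (1)·0.0000) / (4) = -0.2500
Iteration 2:
  x = (-11 - (-3)·-0.2500) / (6) = -1.9583
  y = (-1 - (1)·-1.8333) / (4) = 0.2083

0.2083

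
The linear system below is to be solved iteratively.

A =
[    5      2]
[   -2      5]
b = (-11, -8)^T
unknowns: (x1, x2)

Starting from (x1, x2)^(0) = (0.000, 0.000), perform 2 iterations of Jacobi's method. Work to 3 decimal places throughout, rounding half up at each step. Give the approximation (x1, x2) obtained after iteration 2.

(-1.560, -2.480)

Iteration 1:
  x1 = (-11 - (2)·0.000) / (5) = -2.200
  x2 = (-8 - (-2)·0.000) / (5) = -1.600
Iteration 2:
  x1 = (-11 - (2)·-1.600) / (5) = -1.560
  x2 = (-8 - (-2)·-2.200) / (5) = -2.480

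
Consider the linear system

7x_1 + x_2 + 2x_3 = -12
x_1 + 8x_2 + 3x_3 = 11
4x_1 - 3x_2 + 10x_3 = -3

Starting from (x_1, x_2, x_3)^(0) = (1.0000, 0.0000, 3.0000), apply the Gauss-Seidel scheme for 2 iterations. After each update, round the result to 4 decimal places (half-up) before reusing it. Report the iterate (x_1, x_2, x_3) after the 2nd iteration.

(-2.0531, 1.2941, 0.9095)

Iteration 1:
  x_1 = (-12 - (1)·0.0000 - (2)·3.0000) / (7) = -2.5714
  x_2 = (11 - (1)·-2.5714 - (3)·3.0000) / (8) = 0.5714
  x_3 = (-3 - (4)·-2.5714 - (-3)·0.5714) / (10) = 0.9000
Iteration 2:
  x_1 = (-12 - (1)·0.5714 - (2)·0.9000) / (7) = -2.0531
  x_2 = (11 - (1)·-2.0531 - (3)·0.9000) / (8) = 1.2941
  x_3 = (-3 - (4)·-2.0531 - (-3)·1.2941) / (10) = 0.9095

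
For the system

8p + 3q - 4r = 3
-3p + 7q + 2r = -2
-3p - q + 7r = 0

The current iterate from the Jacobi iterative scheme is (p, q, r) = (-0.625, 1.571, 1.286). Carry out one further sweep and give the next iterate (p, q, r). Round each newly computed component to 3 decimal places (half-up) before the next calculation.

(0.429, -0.921, -0.043)

One sweep:
  p = (3 - (3)·1.571 - (-4)·1.286) / (8) = 0.429
  q = (-2 - (-3)·-0.625 - (2)·1.286) / (7) = -0.921
  r = (0 - (-3)·-0.625 - (-1)·1.571) / (7) = -0.043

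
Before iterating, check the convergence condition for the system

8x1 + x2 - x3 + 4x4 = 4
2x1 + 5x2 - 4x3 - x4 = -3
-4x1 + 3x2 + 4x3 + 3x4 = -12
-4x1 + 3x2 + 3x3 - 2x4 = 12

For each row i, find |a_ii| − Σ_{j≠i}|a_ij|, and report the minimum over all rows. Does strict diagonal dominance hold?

-8

row 1: |8| − (1+1+4) = 2
row 2: |5| − (2+4+1) = -2
row 3: |4| − (4+3+3) = -6
row 4: |-2| − (4+3+3) = -8
minimum over rows = -8 → not strictly diagonally dominant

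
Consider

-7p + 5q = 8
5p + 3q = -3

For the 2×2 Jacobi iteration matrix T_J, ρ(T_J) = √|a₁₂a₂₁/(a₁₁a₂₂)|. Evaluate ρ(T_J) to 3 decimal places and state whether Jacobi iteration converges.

a₁₂a₂₁/(a₁₁a₂₂) = (5)·(5) / ((-7)·(3)) = -1.190476
ρ = √|-1.190476| = √1.190476 = 1.091
ρ > 1, so Jacobi diverges

1.091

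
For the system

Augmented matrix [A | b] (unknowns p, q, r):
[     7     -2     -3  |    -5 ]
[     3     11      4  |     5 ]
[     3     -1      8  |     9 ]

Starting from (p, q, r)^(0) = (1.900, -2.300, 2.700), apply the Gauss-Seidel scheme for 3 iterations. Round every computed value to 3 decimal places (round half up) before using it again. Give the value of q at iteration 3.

0.026

Iteration 1:
  p = (-5 - (-2)·-2.300 - (-3)·2.700) / (7) = -0.214
  q = (5 - (3)·-0.214 - (4)·2.700) / (11) = -0.469
  r = (9 - (3)·-0.214 - (-1)·-0.469) / (8) = 1.147
Iteration 2:
  p = (-5 - (-2)·-0.469 - (-3)·1.147) / (7) = -0.357
  q = (5 - (3)·-0.357 - (4)·1.147) / (11) = 0.135
  r = (9 - (3)·-0.357 - (-1)·0.135) / (8) = 1.276
Iteration 3:
  p = (-5 - (-2)·0.135 - (-3)·1.276) / (7) = -0.129
  q = (5 - (3)·-0.129 - (4)·1.276) / (11) = 0.026
  r = (9 - (3)·-0.129 - (-1)·0.026) / (8) = 1.177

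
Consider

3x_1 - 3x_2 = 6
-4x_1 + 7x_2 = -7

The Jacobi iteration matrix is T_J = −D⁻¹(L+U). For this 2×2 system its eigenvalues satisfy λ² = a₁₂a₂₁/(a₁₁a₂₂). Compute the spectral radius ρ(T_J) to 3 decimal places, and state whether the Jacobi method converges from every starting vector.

a₁₂a₂₁/(a₁₁a₂₂) = (-3)·(-4) / ((3)·(7)) = 0.571429
ρ = √|0.571429| = √0.571429 = 0.756
ρ < 1, so Jacobi converges

0.756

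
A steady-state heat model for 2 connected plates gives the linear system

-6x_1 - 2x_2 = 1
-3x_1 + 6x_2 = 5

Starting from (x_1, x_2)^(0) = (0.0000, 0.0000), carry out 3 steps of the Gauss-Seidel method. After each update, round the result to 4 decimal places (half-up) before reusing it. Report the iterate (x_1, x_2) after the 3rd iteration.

(-0.3750, 0.6458)

Iteration 1:
  x_1 = (1 - (-2)·0.0000) / (-6) = -0.1667
  x_2 = (5 - (-3)·-0.1667) / (6) = 0.7500
Iteration 2:
  x_1 = (1 - (-2)·0.7500) / (-6) = -0.4167
  x_2 = (5 - (-3)·-0.4167) / (6) = 0.6250
Iteration 3:
  x_1 = (1 - (-2)·0.6250) / (-6) = -0.3750
  x_2 = (5 - (-3)·-0.3750) / (6) = 0.6458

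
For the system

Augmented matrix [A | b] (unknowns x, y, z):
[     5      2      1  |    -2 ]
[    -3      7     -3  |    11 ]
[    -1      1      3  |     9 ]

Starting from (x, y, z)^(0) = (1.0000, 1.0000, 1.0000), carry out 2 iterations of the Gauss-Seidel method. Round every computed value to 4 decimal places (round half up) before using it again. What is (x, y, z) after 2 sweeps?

(-1.4571, 1.8653, 1.8925)

Iteration 1:
  x = (-2 - (2)·1.0000 - (1)·1.0000) / (5) = -1.0000
  y = (11 - (-3)·-1.0000 - (-3)·1.0000) / (7) = 1.5714
  z = (9 - (-1)·-1.0000 - (1)·1.5714) / (3) = 2.1429
Iteration 2:
  x = (-2 - (2)·1.5714 - (1)·2.1429) / (5) = -1.4571
  y = (11 - (-3)·-1.4571 - (-3)·2.1429) / (7) = 1.8653
  z = (9 - (-1)·-1.4571 - (1)·1.8653) / (3) = 1.8925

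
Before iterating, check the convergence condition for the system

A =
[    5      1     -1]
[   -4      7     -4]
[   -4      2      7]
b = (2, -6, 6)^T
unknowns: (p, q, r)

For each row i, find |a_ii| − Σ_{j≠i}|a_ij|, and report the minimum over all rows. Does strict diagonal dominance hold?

-1

row 1: |5| − (1+1) = 3
row 2: |7| − (4+4) = -1
row 3: |7| − (4+2) = 1
minimum over rows = -1 → not strictly diagonally dominant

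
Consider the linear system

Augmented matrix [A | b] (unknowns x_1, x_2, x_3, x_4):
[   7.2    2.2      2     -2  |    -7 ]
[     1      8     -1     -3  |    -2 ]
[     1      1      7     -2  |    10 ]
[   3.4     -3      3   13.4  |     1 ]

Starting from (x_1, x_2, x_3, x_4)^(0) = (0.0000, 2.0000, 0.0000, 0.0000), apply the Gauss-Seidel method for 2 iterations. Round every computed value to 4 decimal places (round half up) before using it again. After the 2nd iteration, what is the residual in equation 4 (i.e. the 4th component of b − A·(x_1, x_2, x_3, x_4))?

Iteration 1:
  x_1 = (-7 - (2.2)·2.0000 - (2)·0.0000 - (-2)·0.0000) / (7.2) = -1.5833
  x_2 = (-2 - (1)·-1.5833 - (-1)·0.0000 - (-3)·0.0000) / (8) = -0.0521
  x_3 = (10 - (1)·-1.5833 - (1)·-0.0521 - (-2)·0.0000) / (7) = 1.6622
  x_4 = (1 - (3.4)·-1.5833 - (-3)·-0.0521 - (3)·1.6622) / (13.4) = 0.0926
Iteration 2:
  x_1 = (-7 - (2.2)·-0.0521 - (2)·1.6622 - (-2)·0.0926) / (7.2) = -1.3923
  x_2 = (-2 - (1)·-1.3923 - (-1)·1.6622 - (-3)·0.0926) / (8) = 0.1665
  x_3 = (10 - (1)·-1.3923 - (1)·0.1665 - (-2)·0.0926) / (7) = 1.6301
  x_4 = (1 - (3.4)·-1.3923 - (-3)·0.1665 - (3)·1.6301) / (13.4) = 0.1002
Residual b − A·x = (-0.4015, -0.0090, 0.0155, 0.0003)

0.0003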